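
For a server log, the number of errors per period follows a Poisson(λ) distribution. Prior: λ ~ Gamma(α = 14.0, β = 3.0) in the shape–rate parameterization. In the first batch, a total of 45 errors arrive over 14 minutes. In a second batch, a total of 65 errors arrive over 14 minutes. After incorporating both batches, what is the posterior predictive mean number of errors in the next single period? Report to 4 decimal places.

With a Gamma(shape α, rate β) prior, the Poisson likelihood is conjugate: the posterior is Gamma(α + ΣXᵢ, β + n).
After batch 1: Gamma(α+S, β+n) = Gamma(14.0+45, 3.0+14) = Gamma(59.0, 17.0).
After batch 2: Gamma(α+S, β+n) = Gamma(59.0+65, 17.0+14) = Gamma(124.0, 31.0).
The predictive distribution for one future period is NegBinom with mean α/β = 4.0000.

4.0000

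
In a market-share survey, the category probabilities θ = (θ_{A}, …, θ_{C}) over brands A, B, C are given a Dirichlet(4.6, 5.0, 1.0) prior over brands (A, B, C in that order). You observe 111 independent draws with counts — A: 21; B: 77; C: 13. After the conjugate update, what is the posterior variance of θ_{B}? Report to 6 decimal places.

0.001791

The Dirichlet prior is conjugate to the Multinomial likelihood: each posterior αⱼ = prior αⱼ + observed count nⱼ.
Posterior concentration: (25.6, 82.0, 14.0), total = 121.6.
Var[θ_j] = α_j(Σα−α_j)/((Σα)²(Σα+1)) = 82.0·39.6/(121.6²·122.6) = 0.001791.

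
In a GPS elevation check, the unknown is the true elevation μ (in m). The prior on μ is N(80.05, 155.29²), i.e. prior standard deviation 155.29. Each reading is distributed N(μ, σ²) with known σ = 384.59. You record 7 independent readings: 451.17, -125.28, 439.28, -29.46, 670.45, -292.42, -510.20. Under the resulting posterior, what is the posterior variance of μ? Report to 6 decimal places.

For Normal data with known variance σ², a Normal(μ₀, σ₀²) prior on μ is conjugate. Posterior precision = 1/σ₀² + n/σ²; posterior mean is the precision-weighted average of μ₀ and x̄.
σ₀² = 155.29² = 24114.9841, σ² = 384.59² = 147909.4681; σ² + n·σ₀² = 147909.4681 + 7·24114.9841 = 316714.3568.
Posterior precision = 1/σ₀² + n/σ² = 1/24114.9841 + 7/147909.4681 = (σ² + n·σ₀²)/(σ₀²σ²) = 316714.3568/(24114.9841·147909.4681); posterior variance σₙ² = σ₀²σ²/(σ² + n·σ₀²) = 24114.9841·147909.4681/316714.3568 = 11261.991744.

11261.991744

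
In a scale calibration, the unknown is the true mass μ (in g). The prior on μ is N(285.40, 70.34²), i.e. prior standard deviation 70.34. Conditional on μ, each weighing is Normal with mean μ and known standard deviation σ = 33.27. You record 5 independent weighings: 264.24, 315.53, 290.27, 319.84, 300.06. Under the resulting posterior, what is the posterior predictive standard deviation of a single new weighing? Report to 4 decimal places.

For Normal data with known variance σ², a Normal(μ₀, σ₀²) prior on μ is conjugate. Posterior precision = 1/σ₀² + n/σ²; posterior mean is the precision-weighted average of μ₀ and x̄.
σ₀² = 70.34² = 4947.7156, σ² = 33.27² = 1106.8929; σ² + n·σ₀² = 1106.8929 + 5·4947.7156 = 25845.4709.
Posterior precision = 1/σ₀² + n/σ² = 1/4947.7156 + 5/1106.8929 = (σ² + n·σ₀²)/(σ₀²σ²) = 25845.4709/(4947.7156·1106.8929); posterior variance σₙ² = σ₀²σ²/(σ² + n·σ₀²) = 4947.7156·1106.8929/25845.4709 = 211.897523.
Predictive variance for one new observation = σₙ² + σ² = 4947.7156·1106.8929/25845.4709 + 1106.8929 = σ²·(σ₀² + 25845.4709)/25845.4709 = 1106.8929·30793.1865/25845.4709 = 1318.790423; SD = √(1106.8929·30793.1865/25845.4709) = 36.3152.

36.3152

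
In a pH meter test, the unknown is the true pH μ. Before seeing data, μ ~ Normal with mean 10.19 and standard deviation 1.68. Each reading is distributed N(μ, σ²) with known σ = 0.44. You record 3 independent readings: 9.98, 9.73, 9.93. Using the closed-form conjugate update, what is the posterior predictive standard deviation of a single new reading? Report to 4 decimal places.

0.5066

For Normal data with known variance σ², a Normal(μ₀, σ₀²) prior on μ is conjugate. Posterior precision = 1/σ₀² + n/σ²; posterior mean is the precision-weighted average of μ₀ and x̄.
σ₀² = 1.68² = 2.8224, σ² = 0.44² = 0.1936; σ² + n·σ₀² = 0.1936 + 3·2.8224 = 8.6608.
Posterior precision = 1/σ₀² + n/σ² = 1/2.8224 + 3/0.1936 = (σ² + n·σ₀²)/(σ₀²σ²) = 8.6608/(2.8224·0.1936); posterior variance σₙ² = σ₀²σ²/(σ² + n·σ₀²) = 2.8224·0.1936/8.6608 = 0.063091.
Predictive variance for one new observation = σₙ² + σ² = 2.8224·0.1936/8.6608 + 0.1936 = σ²·(σ₀² + 8.6608)/8.6608 = 0.1936·11.4832/8.6608 = 0.256691; SD = √(0.1936·11.4832/8.6608) = 0.5066.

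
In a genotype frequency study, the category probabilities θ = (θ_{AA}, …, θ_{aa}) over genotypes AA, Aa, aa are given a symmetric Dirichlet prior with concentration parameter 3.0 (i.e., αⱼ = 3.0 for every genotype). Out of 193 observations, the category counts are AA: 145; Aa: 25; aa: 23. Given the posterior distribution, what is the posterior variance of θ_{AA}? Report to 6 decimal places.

0.000965

The Dirichlet prior is conjugate to the Multinomial likelihood: each posterior αⱼ = prior αⱼ + observed count nⱼ.
Posterior concentration: (148.0, 28.0, 26.0), total = 202.0.
Var[θ_j] = α_j(Σα−α_j)/((Σα)²(Σα+1)) = 148.0·54.0/(202.0²·203.0) = 0.000965.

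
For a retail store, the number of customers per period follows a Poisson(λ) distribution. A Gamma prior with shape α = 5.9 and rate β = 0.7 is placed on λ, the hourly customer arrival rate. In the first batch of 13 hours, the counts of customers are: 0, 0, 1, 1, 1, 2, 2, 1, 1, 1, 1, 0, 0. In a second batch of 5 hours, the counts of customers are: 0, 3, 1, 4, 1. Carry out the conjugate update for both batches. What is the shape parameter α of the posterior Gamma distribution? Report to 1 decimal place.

25.9

With a Gamma(shape α, rate β) prior, the Poisson likelihood is conjugate: the posterior is Gamma(α + ΣXᵢ, β + n).
Batch 1: sum of counts S = 11 over n = 13 hours.
After batch 1: Gamma(α+S, β+n) = Gamma(5.9+11, 0.7+13) = Gamma(16.9, 13.7).
Batch 2: sum of counts S = 9 over n = 5 hours.
After batch 2: Gamma(α+S, β+n) = Gamma(16.9+9, 13.7+5) = Gamma(25.9, 18.7).
Posterior α = 25.9.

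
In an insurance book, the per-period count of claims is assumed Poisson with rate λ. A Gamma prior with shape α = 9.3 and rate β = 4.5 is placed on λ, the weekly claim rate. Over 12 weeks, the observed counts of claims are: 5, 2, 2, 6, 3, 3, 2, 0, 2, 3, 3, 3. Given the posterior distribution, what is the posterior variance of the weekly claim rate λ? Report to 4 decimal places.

With a Gamma(shape α, rate β) prior, the Poisson likelihood is conjugate: the posterior is Gamma(α + ΣXᵢ, β + n).
Sum of counts S = 34 over n = 12 weeks.
Posterior: Gamma(α+S, β+n) = Gamma(9.3+34, 4.5+12) = Gamma(43.3, 16.5).
Var = α/β² = 43.3/16.5² = 0.1590.

0.1590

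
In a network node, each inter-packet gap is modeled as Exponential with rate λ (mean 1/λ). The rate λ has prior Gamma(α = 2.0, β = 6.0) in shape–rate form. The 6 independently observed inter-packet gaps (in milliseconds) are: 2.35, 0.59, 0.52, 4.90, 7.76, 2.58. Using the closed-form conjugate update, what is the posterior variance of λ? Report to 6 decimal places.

0.013113

With a Gamma(shape α, rate β) prior on the exponential rate λ, the posterior after n observations with total T = Σxᵢ is Gamma(α+n, β+T).
Sum of observations T = 18.70 milliseconds; n = 6.
Posterior: Gamma(2.0+6, 6.0+18.70) = Gamma(8.0, 24.70).
Var = α/β² = 0.013113.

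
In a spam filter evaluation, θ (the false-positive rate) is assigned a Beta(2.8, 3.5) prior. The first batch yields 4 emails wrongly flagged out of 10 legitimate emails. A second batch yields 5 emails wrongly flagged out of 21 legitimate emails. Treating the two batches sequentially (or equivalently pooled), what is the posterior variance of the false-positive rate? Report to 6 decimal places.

The Beta prior is conjugate to a Binomial/Bernoulli likelihood; the update adds successes to α and failures to β.
After batch 1: Beta(2.8+4, 3.5+6) = Beta(6.8, 9.5).
After batch 2: Beta(6.8+5, 9.5+16) = Beta(11.8, 25.5).
Var = αβ/((α+β)²(α+β+1)) = 11.8·25.5/(37.3²·38.3) = 0.005647.

0.005647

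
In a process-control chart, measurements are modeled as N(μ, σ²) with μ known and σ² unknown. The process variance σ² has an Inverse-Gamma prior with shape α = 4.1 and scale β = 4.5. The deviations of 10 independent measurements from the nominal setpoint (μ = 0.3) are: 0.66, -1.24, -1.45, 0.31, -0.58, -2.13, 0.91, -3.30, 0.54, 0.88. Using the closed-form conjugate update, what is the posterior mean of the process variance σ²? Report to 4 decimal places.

1.9030

With known mean μ and an Inverse-Gamma(α, β) prior on σ², the Normal likelihood is conjugate: posterior is Inv-Gamma(α + n/2, β + Σ(xᵢ−μ)²/2).
Σ(xᵢ−μ)² = (0.66)² + (-1.24)² + (-1.45)² + (0.31)² + (-0.58)² + (-2.13)² + (0.91)² + (-3.30)² + (0.54)² + (0.88)² = 21.8292.
Posterior: Inv-Gamma(4.1 + 10/2, 4.5 + 21.8292/2) = Inv-Gamma(9.10, 15.41460).
E[σ²|data] = β/(α−1) = 15.41460/8.10 = 1.9030.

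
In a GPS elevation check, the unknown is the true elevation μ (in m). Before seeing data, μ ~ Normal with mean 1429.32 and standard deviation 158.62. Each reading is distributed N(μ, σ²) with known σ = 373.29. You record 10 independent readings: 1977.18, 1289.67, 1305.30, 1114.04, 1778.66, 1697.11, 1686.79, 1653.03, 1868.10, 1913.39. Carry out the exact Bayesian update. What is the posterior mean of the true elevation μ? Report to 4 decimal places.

For Normal data with known variance σ², a Normal(μ₀, σ₀²) prior on μ is conjugate. Posterior precision = 1/σ₀² + n/σ²; posterior mean is the precision-weighted average of μ₀ and x̄.
Σxᵢ = 1977.18 + 1289.67 + 1305.30 + 1114.04 + 1778.66 + 1697.11 + 1686.79 + 1653.03 + 1868.10 + 1913.39 = 16283.27, so n·x̄ = 16283.27.
σ₀² = 158.62² = 25160.3044, σ² = 373.29² = 139345.4241; σ² + n·σ₀² = 139345.4241 + 10·25160.3044 = 390948.4681.
Posterior mean = (μ₀/σ₀² + n·x̄/σ²)/(1/σ₀² + n/σ²) = (σ²·μ₀ + σ₀²·n·x̄)/(σ² + n·σ₀²) = (139345.4241·1429.32 + 25160.3044·16283.27)/390948.4681 = 608861231.402/390948.4681 = 1557.3951.

1557.3951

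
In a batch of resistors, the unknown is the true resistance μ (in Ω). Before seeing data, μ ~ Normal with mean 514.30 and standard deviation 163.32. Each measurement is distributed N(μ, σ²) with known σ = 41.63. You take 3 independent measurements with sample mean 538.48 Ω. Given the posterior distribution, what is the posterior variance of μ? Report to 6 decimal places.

565.439500

For Normal data with known variance σ², a Normal(μ₀, σ₀²) prior on μ is conjugate. Posterior precision = 1/σ₀² + n/σ²; posterior mean is the precision-weighted average of μ₀ and x̄.
σ₀² = 163.32² = 26673.4224, σ² = 41.63² = 1733.0569; σ² + n·σ₀² = 1733.0569 + 3·26673.4224 = 81753.3241.
Posterior precision = 1/σ₀² + n/σ² = 1/26673.4224 + 3/1733.0569 = (σ² + n·σ₀²)/(σ₀²σ²) = 81753.3241/(26673.4224·1733.0569); posterior variance σₙ² = σ₀²σ²/(σ² + n·σ₀²) = 26673.4224·1733.0569/81753.3241 = 565.439500.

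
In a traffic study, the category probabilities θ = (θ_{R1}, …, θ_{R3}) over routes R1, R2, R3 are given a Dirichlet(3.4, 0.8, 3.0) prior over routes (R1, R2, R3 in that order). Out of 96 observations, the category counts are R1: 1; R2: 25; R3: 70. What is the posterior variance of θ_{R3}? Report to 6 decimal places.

The Dirichlet prior is conjugate to the Multinomial likelihood: each posterior αⱼ = prior αⱼ + observed count nⱼ.
Posterior concentration: (4.4, 25.8, 73.0), total = 103.2.
Var[θ_j] = α_j(Σα−α_j)/((Σα)²(Σα+1)) = 73.0·30.2/(103.2²·104.2) = 0.001987.

0.001987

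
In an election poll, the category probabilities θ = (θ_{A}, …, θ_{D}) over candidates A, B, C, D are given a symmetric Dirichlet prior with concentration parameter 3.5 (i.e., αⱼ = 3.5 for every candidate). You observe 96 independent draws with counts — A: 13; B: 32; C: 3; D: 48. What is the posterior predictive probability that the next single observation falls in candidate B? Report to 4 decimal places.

0.3227

The Dirichlet prior is conjugate to the Multinomial likelihood: each posterior αⱼ = prior αⱼ + observed count nⱼ.
Posterior concentration: (16.5, 35.5, 6.5, 51.5), total = 110.0.
P(next = B | data) = α_{B}/Σα = 0.3227.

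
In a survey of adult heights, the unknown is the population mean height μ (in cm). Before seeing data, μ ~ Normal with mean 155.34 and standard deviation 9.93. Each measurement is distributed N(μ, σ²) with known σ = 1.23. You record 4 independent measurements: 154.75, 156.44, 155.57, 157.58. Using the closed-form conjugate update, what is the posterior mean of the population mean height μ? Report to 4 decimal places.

For Normal data with known variance σ², a Normal(μ₀, σ₀²) prior on μ is conjugate. Posterior precision = 1/σ₀² + n/σ²; posterior mean is the precision-weighted average of μ₀ and x̄.
Σxᵢ = 154.75 + 156.44 + 155.57 + 157.58 = 624.34, so n·x̄ = 624.34.
σ₀² = 9.93² = 98.6049, σ² = 1.23² = 1.5129; σ² + n·σ₀² = 1.5129 + 4·98.6049 = 395.9325.
Posterior mean = (μ₀/σ₀² + n·x̄/σ²)/(1/σ₀² + n/σ²) = (σ²·μ₀ + σ₀²·n·x̄)/(σ² + n·σ₀²) = (1.5129·155.34 + 98.6049·624.34)/395.9325 = 61797.997152/395.9325 = 156.0822.

156.0822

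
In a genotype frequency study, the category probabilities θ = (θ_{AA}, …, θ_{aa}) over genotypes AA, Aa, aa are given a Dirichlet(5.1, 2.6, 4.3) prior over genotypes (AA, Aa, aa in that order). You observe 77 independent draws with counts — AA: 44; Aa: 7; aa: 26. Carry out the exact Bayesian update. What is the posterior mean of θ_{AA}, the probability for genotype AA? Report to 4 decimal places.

The Dirichlet prior is conjugate to the Multinomial likelihood: each posterior αⱼ = prior αⱼ + observed count nⱼ.
Posterior concentration: (49.1, 9.6, 30.3), total = 89.0.
E[θ_{AA}|data] = α_{AA}/Σα = 49.1/89.0 = 0.5517.

0.5517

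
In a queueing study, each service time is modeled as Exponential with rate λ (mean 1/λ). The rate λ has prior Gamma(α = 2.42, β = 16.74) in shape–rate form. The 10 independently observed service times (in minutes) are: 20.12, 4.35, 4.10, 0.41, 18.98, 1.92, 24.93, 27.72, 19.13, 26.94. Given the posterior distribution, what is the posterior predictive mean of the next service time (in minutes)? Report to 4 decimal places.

14.4781

With a Gamma(shape α, rate β) prior on the exponential rate λ, the posterior after n observations with total T = Σxᵢ is Gamma(α+n, β+T).
Sum of observations T = 148.60 minutes; n = 10.
Posterior: Gamma(2.42+10, 16.74+148.60) = Gamma(12.42, 165.34).
The predictive distribution for the next observation is Lomax; its mean is β/(α−1) = 165.34/11.42 = 14.4781.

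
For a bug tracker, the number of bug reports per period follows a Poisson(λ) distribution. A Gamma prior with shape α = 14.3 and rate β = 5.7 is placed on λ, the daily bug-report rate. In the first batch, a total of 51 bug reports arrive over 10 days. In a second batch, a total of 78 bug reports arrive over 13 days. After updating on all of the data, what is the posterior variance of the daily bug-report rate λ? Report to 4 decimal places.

0.1740

With a Gamma(shape α, rate β) prior, the Poisson likelihood is conjugate: the posterior is Gamma(α + ΣXᵢ, β + n).
After batch 1: Gamma(α+S, β+n) = Gamma(14.3+51, 5.7+10) = Gamma(65.3, 15.7).
After batch 2: Gamma(α+S, β+n) = Gamma(65.3+78, 15.7+13) = Gamma(143.3, 28.7).
Var = α/β² = 143.3/28.7² = 0.1740.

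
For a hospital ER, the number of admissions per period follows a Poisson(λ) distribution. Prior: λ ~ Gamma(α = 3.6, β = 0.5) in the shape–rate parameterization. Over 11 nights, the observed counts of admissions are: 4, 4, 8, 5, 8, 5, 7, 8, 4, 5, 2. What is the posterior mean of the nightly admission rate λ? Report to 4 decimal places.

With a Gamma(shape α, rate β) prior, the Poisson likelihood is conjugate: the posterior is Gamma(α + ΣXᵢ, β + n).
Sum of counts S = 60 over n = 11 nights.
Posterior: Gamma(α+S, β+n) = Gamma(3.6+60, 0.5+11) = Gamma(63.6, 11.5).
Posterior mean = α/β = 63.6/11.5 = 5.5304.

5.5304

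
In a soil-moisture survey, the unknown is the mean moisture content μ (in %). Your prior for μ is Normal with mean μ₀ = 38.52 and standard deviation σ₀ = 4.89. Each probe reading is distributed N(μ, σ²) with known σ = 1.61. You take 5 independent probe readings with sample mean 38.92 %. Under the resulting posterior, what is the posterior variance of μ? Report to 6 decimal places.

For Normal data with known variance σ², a Normal(μ₀, σ₀²) prior on μ is conjugate. Posterior precision = 1/σ₀² + n/σ²; posterior mean is the precision-weighted average of μ₀ and x̄.
σ₀² = 4.89² = 23.9121, σ² = 1.61² = 2.5921; σ² + n·σ₀² = 2.5921 + 5·23.9121 = 122.1526.
Posterior precision = 1/σ₀² + n/σ² = 1/23.9121 + 5/2.5921 = (σ² + n·σ₀²)/(σ₀²σ²) = 122.1526/(23.9121·2.5921); posterior variance σₙ² = σ₀²σ²/(σ² + n·σ₀²) = 23.9121·2.5921/122.1526 = 0.507419.

0.507419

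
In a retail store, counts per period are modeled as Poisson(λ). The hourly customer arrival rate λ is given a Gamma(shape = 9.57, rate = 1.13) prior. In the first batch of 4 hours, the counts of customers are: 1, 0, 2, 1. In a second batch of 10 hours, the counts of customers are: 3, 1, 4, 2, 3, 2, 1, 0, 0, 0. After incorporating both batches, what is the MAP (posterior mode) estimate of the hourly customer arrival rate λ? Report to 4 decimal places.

With a Gamma(shape α, rate β) prior, the Poisson likelihood is conjugate: the posterior is Gamma(α + ΣXᵢ, β + n).
Batch 1: sum of counts S = 4 over n = 4 hours.
After batch 1: Gamma(α+S, β+n) = Gamma(9.57+4, 1.13+4) = Gamma(13.57, 5.13).
Batch 2: sum of counts S = 16 over n = 10 hours.
After batch 2: Gamma(α+S, β+n) = Gamma(13.57+16, 5.13+10) = Gamma(29.57, 15.13).
Mode of Gamma(α,β) for α≥1 is (α−1)/β = 28.57/15.13 = 1.8883.

1.8883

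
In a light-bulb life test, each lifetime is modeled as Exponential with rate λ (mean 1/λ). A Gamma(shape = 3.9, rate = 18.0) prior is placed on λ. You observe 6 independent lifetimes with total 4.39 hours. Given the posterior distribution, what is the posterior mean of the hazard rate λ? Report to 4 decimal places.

0.4422

With a Gamma(shape α, rate β) prior on the exponential rate λ, the posterior after n observations with total T = Σxᵢ is Gamma(α+n, β+T).
Posterior: Gamma(3.9+6, 18.0+4.39) = Gamma(9.9, 22.39).
Posterior mean of λ = α/β = 9.9/22.39 = 0.4422.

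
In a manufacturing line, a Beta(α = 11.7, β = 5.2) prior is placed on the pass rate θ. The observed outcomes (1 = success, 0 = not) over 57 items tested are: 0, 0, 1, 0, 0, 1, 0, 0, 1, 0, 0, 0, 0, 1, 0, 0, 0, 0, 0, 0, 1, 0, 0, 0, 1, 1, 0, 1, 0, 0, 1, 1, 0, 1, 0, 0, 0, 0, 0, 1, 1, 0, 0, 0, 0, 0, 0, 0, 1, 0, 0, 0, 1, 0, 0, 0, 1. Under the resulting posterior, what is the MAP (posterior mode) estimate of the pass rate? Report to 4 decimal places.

The Beta prior is conjugate to a Binomial/Bernoulli likelihood; the update adds successes to α and failures to β.
Posterior: Beta(α+k, β+n−k) = Beta(11.7+16, 5.2+41) = Beta(27.7, 46.2).
Mode of Beta(a,b) for a,b>1 is (a−1)/(a+b−2) = 26.7/71.9 = 0.3713.

0.3713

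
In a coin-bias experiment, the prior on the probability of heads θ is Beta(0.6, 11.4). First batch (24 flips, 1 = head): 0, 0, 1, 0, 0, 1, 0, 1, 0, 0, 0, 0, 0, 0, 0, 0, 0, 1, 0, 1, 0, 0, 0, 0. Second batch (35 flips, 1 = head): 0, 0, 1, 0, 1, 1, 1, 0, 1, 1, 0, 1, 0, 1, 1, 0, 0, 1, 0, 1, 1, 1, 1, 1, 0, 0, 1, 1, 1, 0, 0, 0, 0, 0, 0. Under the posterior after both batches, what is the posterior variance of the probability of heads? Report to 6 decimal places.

0.003082

The Beta prior is conjugate to a Binomial/Bernoulli likelihood; the update adds successes to α and failures to β.
After batch 1: Beta(0.6+5, 11.4+19) = Beta(5.6, 30.4).
After batch 2: Beta(5.6+18, 30.4+17) = Beta(23.6, 47.4).
Var = αβ/((α+β)²(α+β+1)) = 23.6·47.4/(71.0²·72.0) = 0.003082.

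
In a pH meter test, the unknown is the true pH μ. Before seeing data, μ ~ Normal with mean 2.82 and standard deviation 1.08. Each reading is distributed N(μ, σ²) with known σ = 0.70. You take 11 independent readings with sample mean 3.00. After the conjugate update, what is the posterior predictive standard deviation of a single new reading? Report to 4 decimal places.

0.7300

For Normal data with known variance σ², a Normal(μ₀, σ₀²) prior on μ is conjugate. Posterior precision = 1/σ₀² + n/σ²; posterior mean is the precision-weighted average of μ₀ and x̄.
σ₀² = 1.08² = 1.1664, σ² = 0.70² = 0.49; σ² + n·σ₀² = 0.49 + 11·1.1664 = 13.3204.
Posterior precision = 1/σ₀² + n/σ² = 1/1.1664 + 11/0.49 = (σ² + n·σ₀²)/(σ₀²σ²) = 13.3204/(1.1664·0.49); posterior variance σₙ² = σ₀²σ²/(σ² + n·σ₀²) = 1.1664·0.49/13.3204 = 0.042907.
Predictive variance for one new observation = σₙ² + σ² = 1.1664·0.49/13.3204 + 0.49 = σ²·(σ₀² + 13.3204)/13.3204 = 0.49·14.4868/13.3204 = 0.532907; SD = √(0.49·14.4868/13.3204) = 0.7300.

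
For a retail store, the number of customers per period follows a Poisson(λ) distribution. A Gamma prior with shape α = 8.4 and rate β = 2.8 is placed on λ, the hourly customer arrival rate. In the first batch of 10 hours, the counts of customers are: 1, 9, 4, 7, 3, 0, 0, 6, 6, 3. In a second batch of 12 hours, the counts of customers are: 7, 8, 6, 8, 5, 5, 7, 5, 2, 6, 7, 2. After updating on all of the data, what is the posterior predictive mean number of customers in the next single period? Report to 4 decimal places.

4.6532

With a Gamma(shape α, rate β) prior, the Poisson likelihood is conjugate: the posterior is Gamma(α + ΣXᵢ, β + n).
Batch 1: sum of counts S = 39 over n = 10 hours.
After batch 1: Gamma(α+S, β+n) = Gamma(8.4+39, 2.8+10) = Gamma(47.4, 12.8).
Batch 2: sum of counts S = 68 over n = 12 hours.
After batch 2: Gamma(α+S, β+n) = Gamma(47.4+68, 12.8+12) = Gamma(115.4, 24.8).
The predictive distribution for one future period is NegBinom with mean α/β = 4.6532.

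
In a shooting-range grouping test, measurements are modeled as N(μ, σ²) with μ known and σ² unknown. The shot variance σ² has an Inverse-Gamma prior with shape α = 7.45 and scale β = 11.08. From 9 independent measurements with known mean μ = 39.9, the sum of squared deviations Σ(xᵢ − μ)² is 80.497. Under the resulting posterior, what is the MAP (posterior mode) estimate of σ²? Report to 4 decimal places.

3.9636

With known mean μ and an Inverse-Gamma(α, β) prior on σ², the Normal likelihood is conjugate: posterior is Inv-Gamma(α + n/2, β + Σ(xᵢ−μ)²/2).
Posterior: Inv-Gamma(7.45 + 9/2, 11.08 + 80.497/2) = Inv-Gamma(11.95, 51.3285).
Mode = β/(α+1) = 51.3285/12.95 = 3.9636.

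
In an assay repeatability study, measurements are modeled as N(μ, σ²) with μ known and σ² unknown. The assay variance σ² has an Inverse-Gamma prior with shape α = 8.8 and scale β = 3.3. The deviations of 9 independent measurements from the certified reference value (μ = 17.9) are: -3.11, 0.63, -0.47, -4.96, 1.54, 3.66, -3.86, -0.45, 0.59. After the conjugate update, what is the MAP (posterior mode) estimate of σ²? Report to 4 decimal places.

2.5423

With known mean μ and an Inverse-Gamma(α, β) prior on σ², the Normal likelihood is conjugate: posterior is Inv-Gamma(α + n/2, β + Σ(xᵢ−μ)²/2).
Σ(xᵢ−μ)² = (-3.11)² + (0.63)² + (-0.47)² + (-4.96)² + (1.54)² + (3.66)² + (-3.86)² + (-0.45)² + (0.59)² = 66.1089.
Posterior: Inv-Gamma(8.8 + 9/2, 3.3 + 66.1089/2) = Inv-Gamma(13.30, 36.35445).
Mode = β/(α+1) = 36.35445/14.30 = 2.5423.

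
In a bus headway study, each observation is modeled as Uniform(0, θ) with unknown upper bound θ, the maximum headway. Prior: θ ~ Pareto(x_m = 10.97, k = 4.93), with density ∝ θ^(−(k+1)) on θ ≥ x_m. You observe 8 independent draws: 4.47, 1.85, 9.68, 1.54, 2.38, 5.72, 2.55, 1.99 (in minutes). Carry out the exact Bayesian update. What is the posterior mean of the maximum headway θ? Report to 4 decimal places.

A Pareto(scale x_m, shape k) prior on the upper bound θ of Uniform(0, θ) is conjugate: posterior is Pareto(max(x_m, max xᵢ), k + n).
Sample maximum = 9.68; prior scale x_m = 10.97 → posterior scale = max = 10.97.
Posterior shape = 4.93 + 8 = 12.93.
E[θ|data] = k·x_m/(k−1) = 12.93·10.97/11.93 = 11.8895.

11.8895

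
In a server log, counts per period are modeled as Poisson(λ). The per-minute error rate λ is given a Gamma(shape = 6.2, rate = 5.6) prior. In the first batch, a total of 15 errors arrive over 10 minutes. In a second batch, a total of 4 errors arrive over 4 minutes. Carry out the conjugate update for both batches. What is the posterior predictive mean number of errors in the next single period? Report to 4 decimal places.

With a Gamma(shape α, rate β) prior, the Poisson likelihood is conjugate: the posterior is Gamma(α + ΣXᵢ, β + n).
After batch 1: Gamma(α+S, β+n) = Gamma(6.2+15, 5.6+10) = Gamma(21.2, 15.6).
After batch 2: Gamma(α+S, β+n) = Gamma(21.2+4, 15.6+4) = Gamma(25.2, 19.6).
The predictive distribution for one future period is NegBinom with mean α/β = 1.2857.

1.2857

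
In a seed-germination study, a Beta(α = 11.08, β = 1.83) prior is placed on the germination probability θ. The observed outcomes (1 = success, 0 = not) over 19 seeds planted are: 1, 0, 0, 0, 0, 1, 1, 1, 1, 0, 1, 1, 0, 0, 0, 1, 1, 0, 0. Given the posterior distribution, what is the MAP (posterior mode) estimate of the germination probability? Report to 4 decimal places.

0.6379

The Beta prior is conjugate to a Binomial/Bernoulli likelihood; the update adds successes to α and failures to β.
Posterior: Beta(α+k, β+n−k) = Beta(11.08+9, 1.83+10) = Beta(20.08, 11.83).
Mode of Beta(a,b) for a,b>1 is (a−1)/(a+b−2) = 19.08/29.91 = 0.6379.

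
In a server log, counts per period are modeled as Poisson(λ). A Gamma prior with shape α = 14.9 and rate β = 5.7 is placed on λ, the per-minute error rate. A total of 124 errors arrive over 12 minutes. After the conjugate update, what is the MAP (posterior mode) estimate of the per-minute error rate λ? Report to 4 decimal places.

With a Gamma(shape α, rate β) prior, the Poisson likelihood is conjugate: the posterior is Gamma(α + ΣXᵢ, β + n).
Posterior: Gamma(α+S, β+n) = Gamma(14.9+124, 5.7+12) = Gamma(138.9, 17.7).
Mode of Gamma(α,β) for α≥1 is (α−1)/β = 137.9/17.7 = 7.7910.

7.7910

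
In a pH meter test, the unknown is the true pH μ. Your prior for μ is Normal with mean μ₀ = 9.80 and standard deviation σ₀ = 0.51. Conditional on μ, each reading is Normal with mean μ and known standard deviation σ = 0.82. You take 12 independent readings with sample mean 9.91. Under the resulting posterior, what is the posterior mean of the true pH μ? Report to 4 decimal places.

9.8905

For Normal data with known variance σ², a Normal(μ₀, σ₀²) prior on μ is conjugate. Posterior precision = 1/σ₀² + n/σ²; posterior mean is the precision-weighted average of μ₀ and x̄.
n·x̄ = 12·9.91 = 118.92.
σ₀² = 0.51² = 0.2601, σ² = 0.82² = 0.6724; σ² + n·σ₀² = 0.6724 + 12·0.2601 = 3.7936.
Posterior mean = (μ₀/σ₀² + n·x̄/σ²)/(1/σ₀² + n/σ²) = (σ²·μ₀ + σ₀²·n·x̄)/(σ² + n·σ₀²) = (0.6724·9.80 + 0.2601·118.92)/3.7936 = 37.520612/3.7936 = 9.8905.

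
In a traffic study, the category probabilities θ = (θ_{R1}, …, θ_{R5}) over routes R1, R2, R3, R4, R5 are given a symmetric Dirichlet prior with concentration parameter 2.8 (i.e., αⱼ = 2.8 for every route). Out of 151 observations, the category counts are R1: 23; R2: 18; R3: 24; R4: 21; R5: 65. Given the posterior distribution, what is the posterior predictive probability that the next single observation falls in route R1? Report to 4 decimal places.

The Dirichlet prior is conjugate to the Multinomial likelihood: each posterior αⱼ = prior αⱼ + observed count nⱼ.
Posterior concentration: (25.8, 20.8, 26.8, 23.8, 67.8), total = 165.0.
P(next = R1 | data) = α_{R1}/Σα = 0.1564.

0.1564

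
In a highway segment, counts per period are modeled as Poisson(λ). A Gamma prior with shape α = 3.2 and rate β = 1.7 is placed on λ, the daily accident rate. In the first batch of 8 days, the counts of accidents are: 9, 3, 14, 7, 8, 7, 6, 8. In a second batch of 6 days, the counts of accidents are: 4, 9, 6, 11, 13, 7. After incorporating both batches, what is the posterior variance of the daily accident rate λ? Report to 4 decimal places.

With a Gamma(shape α, rate β) prior, the Poisson likelihood is conjugate: the posterior is Gamma(α + ΣXᵢ, β + n).
Batch 1: sum of counts S = 62 over n = 8 days.
After batch 1: Gamma(α+S, β+n) = Gamma(3.2+62, 1.7+8) = Gamma(65.2, 9.7).
Batch 2: sum of counts S = 50 over n = 6 days.
After batch 2: Gamma(α+S, β+n) = Gamma(65.2+50, 9.7+6) = Gamma(115.2, 15.7).
Var = α/β² = 115.2/15.7² = 0.4674.

0.4674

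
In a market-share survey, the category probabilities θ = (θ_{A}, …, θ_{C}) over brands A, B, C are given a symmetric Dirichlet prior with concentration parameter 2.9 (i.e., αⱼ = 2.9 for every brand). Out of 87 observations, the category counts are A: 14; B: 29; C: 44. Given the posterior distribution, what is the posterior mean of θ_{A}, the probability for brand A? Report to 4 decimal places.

0.1766

The Dirichlet prior is conjugate to the Multinomial likelihood: each posterior αⱼ = prior αⱼ + observed count nⱼ.
Posterior concentration: (16.9, 31.9, 46.9), total = 95.7.
E[θ_{A}|data] = α_{A}/Σα = 16.9/95.7 = 0.1766.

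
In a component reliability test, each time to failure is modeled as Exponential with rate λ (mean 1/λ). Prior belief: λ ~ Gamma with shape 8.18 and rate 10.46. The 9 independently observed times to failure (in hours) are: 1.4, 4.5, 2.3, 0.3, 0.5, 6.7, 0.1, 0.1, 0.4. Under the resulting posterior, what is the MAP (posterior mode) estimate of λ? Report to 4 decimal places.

0.6046

With a Gamma(shape α, rate β) prior on the exponential rate λ, the posterior after n observations with total T = Σxᵢ is Gamma(α+n, β+T).
Sum of observations T = 16.3 hours; n = 9.
Posterior: Gamma(8.18+9, 10.46+16.3) = Gamma(17.18, 26.76).
Mode = (α−1)/β = 0.6046.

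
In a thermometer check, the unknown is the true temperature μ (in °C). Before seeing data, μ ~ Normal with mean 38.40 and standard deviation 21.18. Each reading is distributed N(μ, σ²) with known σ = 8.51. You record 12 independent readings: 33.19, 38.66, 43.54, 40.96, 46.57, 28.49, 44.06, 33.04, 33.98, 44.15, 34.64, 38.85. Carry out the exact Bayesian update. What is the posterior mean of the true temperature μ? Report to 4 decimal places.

For Normal data with known variance σ², a Normal(μ₀, σ₀²) prior on μ is conjugate. Posterior precision = 1/σ₀² + n/σ²; posterior mean is the precision-weighted average of μ₀ and x̄.
Σxᵢ = 33.19 + 38.66 + 43.54 + 40.96 + 46.57 + 28.49 + 44.06 + 33.04 + 33.98 + 44.15 + 34.64 + 38.85 = 460.13, so n·x̄ = 460.13.
σ₀² = 21.18² = 448.5924, σ² = 8.51² = 72.4201; σ² + n·σ₀² = 72.4201 + 12·448.5924 = 5455.5289.
Posterior mean = (μ₀/σ₀² + n·x̄/σ²)/(1/σ₀² + n/σ²) = (σ²·μ₀ + σ₀²·n·x̄)/(σ² + n·σ₀²) = (72.4201·38.40 + 448.5924·460.13)/5455.5289 = 209191.752852/5455.5289 = 38.3449.

38.3449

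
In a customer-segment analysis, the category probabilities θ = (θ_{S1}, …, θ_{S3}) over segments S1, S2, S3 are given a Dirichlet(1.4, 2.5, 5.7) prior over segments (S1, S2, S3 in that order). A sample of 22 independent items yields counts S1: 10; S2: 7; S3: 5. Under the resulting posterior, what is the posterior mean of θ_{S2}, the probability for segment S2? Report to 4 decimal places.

The Dirichlet prior is conjugate to the Multinomial likelihood: each posterior αⱼ = prior αⱼ + observed count nⱼ.
Posterior concentration: (11.4, 9.5, 10.7), total = 31.6.
E[θ_{S2}|data] = α_{S2}/Σα = 9.5/31.6 = 0.3006.

0.3006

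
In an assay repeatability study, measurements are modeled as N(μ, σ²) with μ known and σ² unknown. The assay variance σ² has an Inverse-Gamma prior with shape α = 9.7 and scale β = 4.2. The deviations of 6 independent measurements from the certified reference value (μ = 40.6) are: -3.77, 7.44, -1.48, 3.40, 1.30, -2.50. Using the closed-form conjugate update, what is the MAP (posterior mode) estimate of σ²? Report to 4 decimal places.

With known mean μ and an Inverse-Gamma(α, β) prior on σ², the Normal likelihood is conjugate: posterior is Inv-Gamma(α + n/2, β + Σ(xᵢ−μ)²/2).
Σ(xᵢ−μ)² = (-3.77)² + (7.44)² + (-1.48)² + (3.40)² + (1.30)² + (-2.50)² = 91.2569.
Posterior: Inv-Gamma(9.7 + 6/2, 4.2 + 91.2569/2) = Inv-Gamma(12.70, 49.82845).
Mode = β/(α+1) = 49.82845/13.70 = 3.6371.

3.6371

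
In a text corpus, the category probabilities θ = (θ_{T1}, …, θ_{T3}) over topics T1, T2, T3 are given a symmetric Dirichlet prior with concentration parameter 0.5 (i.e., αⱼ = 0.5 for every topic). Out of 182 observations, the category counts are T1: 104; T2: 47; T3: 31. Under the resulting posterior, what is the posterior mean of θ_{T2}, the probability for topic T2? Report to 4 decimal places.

The Dirichlet prior is conjugate to the Multinomial likelihood: each posterior αⱼ = prior αⱼ + observed count nⱼ.
Posterior concentration: (104.5, 47.5, 31.5), total = 183.5.
E[θ_{T2}|data] = α_{T2}/Σα = 47.5/183.5 = 0.2589.

0.2589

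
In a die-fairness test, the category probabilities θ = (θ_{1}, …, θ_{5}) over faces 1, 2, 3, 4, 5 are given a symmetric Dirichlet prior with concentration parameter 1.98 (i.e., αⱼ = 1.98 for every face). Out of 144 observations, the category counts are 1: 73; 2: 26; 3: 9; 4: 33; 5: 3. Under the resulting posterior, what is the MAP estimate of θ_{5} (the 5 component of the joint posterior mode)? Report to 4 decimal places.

The Dirichlet prior is conjugate to the Multinomial likelihood: each posterior αⱼ = prior αⱼ + observed count nⱼ.
Posterior concentration: (74.98, 27.98, 10.98, 34.98, 4.98), total = 153.90.
Joint mode component: (α_{5}−1)/(Σα−K) = 3.98/148.90 = 0.0267.

0.0267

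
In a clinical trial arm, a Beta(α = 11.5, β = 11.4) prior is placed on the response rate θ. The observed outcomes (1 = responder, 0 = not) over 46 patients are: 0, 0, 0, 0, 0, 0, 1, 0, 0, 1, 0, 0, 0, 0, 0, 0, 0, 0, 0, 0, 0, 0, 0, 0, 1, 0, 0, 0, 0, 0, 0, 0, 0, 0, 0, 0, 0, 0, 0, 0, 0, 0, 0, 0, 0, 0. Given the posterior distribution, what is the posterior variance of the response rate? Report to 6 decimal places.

0.002377

The Beta prior is conjugate to a Binomial/Bernoulli likelihood; the update adds successes to α and failures to β.
Posterior: Beta(α+k, β+n−k) = Beta(11.5+3, 11.4+43) = Beta(14.5, 54.4).
Var = αβ/((α+β)²(α+β+1)) = 14.5·54.4/(68.9²·69.9) = 0.002377.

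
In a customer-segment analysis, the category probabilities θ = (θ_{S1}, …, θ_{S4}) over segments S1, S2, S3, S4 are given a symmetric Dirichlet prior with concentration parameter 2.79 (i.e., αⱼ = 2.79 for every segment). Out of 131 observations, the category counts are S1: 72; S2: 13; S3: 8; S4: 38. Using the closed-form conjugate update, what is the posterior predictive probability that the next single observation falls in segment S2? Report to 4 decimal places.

The Dirichlet prior is conjugate to the Multinomial likelihood: each posterior αⱼ = prior αⱼ + observed count nⱼ.
Posterior concentration: (74.79, 15.79, 10.79, 40.79), total = 142.16.
P(next = S2 | data) = α_{S2}/Σα = 0.1111.

0.1111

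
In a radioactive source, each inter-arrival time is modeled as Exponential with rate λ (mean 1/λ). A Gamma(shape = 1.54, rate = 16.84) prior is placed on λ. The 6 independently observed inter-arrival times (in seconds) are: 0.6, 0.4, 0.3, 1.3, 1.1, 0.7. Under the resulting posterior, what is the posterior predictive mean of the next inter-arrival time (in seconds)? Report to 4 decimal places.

With a Gamma(shape α, rate β) prior on the exponential rate λ, the posterior after n observations with total T = Σxᵢ is Gamma(α+n, β+T).
Sum of observations T = 4.4 seconds; n = 6.
Posterior: Gamma(1.54+6, 16.84+4.4) = Gamma(7.54, 21.24).
The predictive distribution for the next observation is Lomax; its mean is β/(α−1) = 21.24/6.54 = 3.2477.

3.2477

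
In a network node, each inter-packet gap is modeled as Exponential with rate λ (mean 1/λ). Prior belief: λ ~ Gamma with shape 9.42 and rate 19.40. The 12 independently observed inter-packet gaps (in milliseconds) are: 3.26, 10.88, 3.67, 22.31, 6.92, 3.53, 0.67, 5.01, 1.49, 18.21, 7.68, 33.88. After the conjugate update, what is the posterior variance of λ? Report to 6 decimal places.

0.001143

With a Gamma(shape α, rate β) prior on the exponential rate λ, the posterior after n observations with total T = Σxᵢ is Gamma(α+n, β+T).
Sum of observations T = 117.51 milliseconds; n = 12.
Posterior: Gamma(9.42+12, 19.40+117.51) = Gamma(21.42, 136.91).
Var = α/β² = 0.001143.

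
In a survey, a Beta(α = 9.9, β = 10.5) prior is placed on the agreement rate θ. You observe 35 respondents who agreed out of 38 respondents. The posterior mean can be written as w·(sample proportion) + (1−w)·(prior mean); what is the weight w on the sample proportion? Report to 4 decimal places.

0.6507

The Beta prior is conjugate to a Binomial/Bernoulli likelihood; the update adds successes to α and failures to β.
Posterior mean = (α₀+k)/(α₀+β₀+n) = [n/(α₀+β₀+n)]·(k/n) + [(α₀+β₀)/(α₀+β₀+n)]·α₀/(α₀+β₀), so only n and the prior enter the weight.
The weight on the data is w = n/(α₀+β₀+n) = 38/(9.9+10.5+38) = 38/58.4 = 0.6507.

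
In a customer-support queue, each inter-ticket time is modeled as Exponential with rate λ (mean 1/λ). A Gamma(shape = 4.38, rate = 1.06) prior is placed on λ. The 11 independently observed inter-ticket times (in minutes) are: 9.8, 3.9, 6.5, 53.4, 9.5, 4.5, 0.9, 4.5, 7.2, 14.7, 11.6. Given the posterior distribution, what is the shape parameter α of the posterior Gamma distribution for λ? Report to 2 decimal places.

With a Gamma(shape α, rate β) prior on the exponential rate λ, the posterior after n observations with total T = Σxᵢ is Gamma(α+n, β+T).
Sum of observations T = 126.5 minutes; n = 11.
Posterior: Gamma(4.38+11, 1.06+126.5) = Gamma(15.38, 127.56).
Posterior α = 15.38.

15.38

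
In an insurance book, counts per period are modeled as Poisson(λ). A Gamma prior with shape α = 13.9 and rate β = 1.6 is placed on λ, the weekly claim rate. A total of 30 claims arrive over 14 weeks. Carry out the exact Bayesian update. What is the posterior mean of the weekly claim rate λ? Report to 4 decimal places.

2.8141

With a Gamma(shape α, rate β) prior, the Poisson likelihood is conjugate: the posterior is Gamma(α + ΣXᵢ, β + n).
Posterior: Gamma(α+S, β+n) = Gamma(13.9+30, 1.6+14) = Gamma(43.9, 15.6).
Posterior mean = α/β = 43.9/15.6 = 2.8141.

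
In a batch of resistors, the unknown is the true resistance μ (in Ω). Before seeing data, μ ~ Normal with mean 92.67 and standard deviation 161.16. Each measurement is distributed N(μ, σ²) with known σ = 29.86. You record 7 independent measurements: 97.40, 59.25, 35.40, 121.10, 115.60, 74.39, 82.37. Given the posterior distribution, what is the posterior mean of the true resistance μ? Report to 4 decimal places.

For Normal data with known variance σ², a Normal(μ₀, σ₀²) prior on μ is conjugate. Posterior precision = 1/σ₀² + n/σ²; posterior mean is the precision-weighted average of μ₀ and x̄.
Σxᵢ = 97.40 + 59.25 + 35.40 + 121.10 + 115.60 + 74.39 + 82.37 = 585.51, so n·x̄ = 585.51.
σ₀² = 161.16² = 25972.5456, σ² = 29.86² = 891.6196; σ² + n·σ₀² = 891.6196 + 7·25972.5456 = 182699.4388.
Posterior mean = (μ₀/σ₀² + n·x̄/σ²)/(1/σ₀² + n/σ²) = (σ²·μ₀ + σ₀²·n·x̄)/(σ² + n·σ₀²) = (891.6196·92.67 + 25972.5456·585.51)/182699.4388 = 15289811.562588/182699.4388 = 83.6883.

83.6883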